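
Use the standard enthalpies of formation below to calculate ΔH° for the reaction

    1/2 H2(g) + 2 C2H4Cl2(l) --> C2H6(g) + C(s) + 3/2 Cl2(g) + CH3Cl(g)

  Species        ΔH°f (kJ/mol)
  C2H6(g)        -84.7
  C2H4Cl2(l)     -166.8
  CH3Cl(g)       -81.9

Products: 1·(-84.7) + 1·(+0.0) + 3/2·(+0.0) + 1·(-81.9) = -166.6
Reactants: 1/2·(+0.0) + 2·(-166.8) = -333.6
ΔH° = (-166.6) − (-333.6) = 167.0 kJ/mol

ΔH° = 167.0 kJ/mol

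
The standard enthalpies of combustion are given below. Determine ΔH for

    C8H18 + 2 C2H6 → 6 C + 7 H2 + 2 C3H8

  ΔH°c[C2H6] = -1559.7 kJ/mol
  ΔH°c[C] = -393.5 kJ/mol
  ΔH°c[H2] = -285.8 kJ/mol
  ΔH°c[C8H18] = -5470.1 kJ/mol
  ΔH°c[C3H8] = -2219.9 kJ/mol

With combustion enthalpies, reactants minus products:
= [1·(-5470.1) + 2·(-1559.7)] − [6·(-393.5) + 7·(-285.8) + 2·(-2219.9)]
= 211.9 kJ/mol

ΔH = 211.9 kJ/mol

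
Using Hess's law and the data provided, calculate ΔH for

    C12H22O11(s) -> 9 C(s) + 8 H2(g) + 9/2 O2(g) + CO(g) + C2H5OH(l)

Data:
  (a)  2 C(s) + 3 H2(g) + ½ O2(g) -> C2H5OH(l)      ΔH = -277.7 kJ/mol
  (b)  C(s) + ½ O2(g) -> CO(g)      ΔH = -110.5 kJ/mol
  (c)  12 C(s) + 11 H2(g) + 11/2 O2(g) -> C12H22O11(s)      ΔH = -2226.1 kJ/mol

(a) as written (C2H5OH(l) already on the product side): -277.7 kJ/mol
(b) as written (CO(g) already on the product side): -110.5 kJ/mol
(c) reversed (C12H22O11(s) must end up as a reactant): +2226.1 kJ/mol
ΔH = (-277.7) + (-110.5) + (+2226.1) = 1837.9 kJ/mol

ΔH = 1837.9 kJ/mol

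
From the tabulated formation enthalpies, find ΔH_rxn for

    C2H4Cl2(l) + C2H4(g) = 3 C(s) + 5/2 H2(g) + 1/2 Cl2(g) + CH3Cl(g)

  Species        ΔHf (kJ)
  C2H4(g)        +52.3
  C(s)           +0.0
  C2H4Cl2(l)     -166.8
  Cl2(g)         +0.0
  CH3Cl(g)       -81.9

ΔH°rxn = Σ nΔHf°(products) − Σ nΔHf°(reactants).
Products: 3·(+0.0) + 5/2·(+0.0) + 1/2·(+0.0) + 1·(-81.9) = -81.9
Reactants: 1·(-166.8) + 1·(+52.3) = -114.5
ΔH_rxn = (-81.9) − (-114.5) = 32.6 kJ

ΔH_rxn = 32.6 kJ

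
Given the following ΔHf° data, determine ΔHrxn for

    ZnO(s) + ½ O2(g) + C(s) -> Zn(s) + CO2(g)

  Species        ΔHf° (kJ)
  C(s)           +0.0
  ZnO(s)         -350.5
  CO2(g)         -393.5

ΔHrxn = -43.0 kJ

Products: 1·(+0.0) + 1·(-393.5) = -393.5
Reactants: 1·(-350.5) + 1/2·(+0.0) + 1·(+0.0) = -350.5
ΔHrxn = (-393.5) − (-350.5) = -43.0 kJ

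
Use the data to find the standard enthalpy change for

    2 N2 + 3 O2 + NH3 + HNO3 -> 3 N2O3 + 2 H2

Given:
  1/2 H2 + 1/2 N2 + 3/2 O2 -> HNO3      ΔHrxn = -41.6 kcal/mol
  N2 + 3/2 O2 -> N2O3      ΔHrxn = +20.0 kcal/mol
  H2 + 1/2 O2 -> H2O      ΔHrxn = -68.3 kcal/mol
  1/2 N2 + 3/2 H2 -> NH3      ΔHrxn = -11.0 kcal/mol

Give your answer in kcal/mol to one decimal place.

ΔHrxn = 112.6 kcal/mol

equation 1 reversed: +41.6 kcal/mol
equation 2 × 3: (3)·(+20.0) = +60.0 kcal/mol
equation 3: not needed.
equation 4 reversed: +11.0 kcal/mol
Combining the equations, ΔHrxn = (+41.6) + (+60.0) + (+11.0) = 112.6 kcal/mol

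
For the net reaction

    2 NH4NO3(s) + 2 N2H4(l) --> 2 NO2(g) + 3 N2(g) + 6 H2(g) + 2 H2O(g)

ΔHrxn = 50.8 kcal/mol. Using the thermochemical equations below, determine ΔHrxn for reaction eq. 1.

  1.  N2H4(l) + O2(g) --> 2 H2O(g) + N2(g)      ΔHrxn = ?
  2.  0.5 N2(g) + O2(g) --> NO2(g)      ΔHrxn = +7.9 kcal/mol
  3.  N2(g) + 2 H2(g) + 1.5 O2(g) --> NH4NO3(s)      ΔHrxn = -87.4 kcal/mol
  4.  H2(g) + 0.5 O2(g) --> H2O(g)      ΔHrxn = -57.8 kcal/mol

eq. 1 × 2: contributes 2·x
eq. 2 × 2: (2)·(+7.9) = +15.8 kcal/mol
eq. 3 reversed and × 2: (-2)·(-87.4) = +174.8 kcal/mol
eq. 4 reversed and × 2: (-2)·(-57.8) = +115.6 kcal/mol
+50.8 = (+15.8) + (+174.8) + (+115.6) + 2·x
x = (+50.8 − (+306.2)) / (2) = -127.7 kcal/mol

ΔHrxn = -127.7 kcal/mol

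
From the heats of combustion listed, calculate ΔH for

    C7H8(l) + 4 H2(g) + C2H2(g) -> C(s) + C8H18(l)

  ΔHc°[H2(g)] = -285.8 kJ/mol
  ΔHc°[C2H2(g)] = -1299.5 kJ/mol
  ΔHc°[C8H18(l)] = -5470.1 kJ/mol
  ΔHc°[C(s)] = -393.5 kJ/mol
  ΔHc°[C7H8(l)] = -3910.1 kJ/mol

With combustion enthalpies, reactants minus products:
= [1·(-3910.1) + 4·(-285.8) + 1·(-1299.5)] − [1·(-393.5) + 1·(-5470.1)]
= -489.2 kJ/mol

ΔH = -489.2 kJ/mol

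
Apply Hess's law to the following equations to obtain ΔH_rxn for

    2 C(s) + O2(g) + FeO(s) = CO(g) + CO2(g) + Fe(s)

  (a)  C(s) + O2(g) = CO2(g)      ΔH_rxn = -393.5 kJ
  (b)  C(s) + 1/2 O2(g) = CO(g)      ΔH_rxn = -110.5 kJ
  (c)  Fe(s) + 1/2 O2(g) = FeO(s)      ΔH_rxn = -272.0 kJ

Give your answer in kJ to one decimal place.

ΔH_rxn = -232.0 kJ

(a) as written: -393.5 kJ
(b) as written: -110.5 kJ
(c) reversed: +272.0 kJ
ΔH_rxn = (-393.5) + (-110.5) + (+272.0) = -232.0 kJ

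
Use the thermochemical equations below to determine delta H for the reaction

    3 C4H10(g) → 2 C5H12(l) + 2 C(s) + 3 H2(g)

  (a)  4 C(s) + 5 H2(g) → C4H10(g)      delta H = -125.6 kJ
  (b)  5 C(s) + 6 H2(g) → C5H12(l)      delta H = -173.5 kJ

(a) reversed and × 3: (-3)·(-125.6) = +376.8 kJ
(b) × 2: (2)·(-173.5) = -347.0 kJ
Summing the manipulated equations, delta H = (-3)·(-125.6) + (2)·(-173.5) = 29.8 kJ

delta H = 29.8 kJ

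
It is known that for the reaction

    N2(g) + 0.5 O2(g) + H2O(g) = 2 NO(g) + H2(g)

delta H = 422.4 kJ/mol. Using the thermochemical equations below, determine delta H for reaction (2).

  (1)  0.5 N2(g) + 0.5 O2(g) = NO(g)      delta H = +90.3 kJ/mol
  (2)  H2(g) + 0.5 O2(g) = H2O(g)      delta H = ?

delta H = -241.8 kJ/mol

(1) × 2 (scale by 2 for the 2 NO(g)): (2)·(+90.3) = +180.6 kJ/mol
(2) reversed (H2O(g) must end up as a reactant): contributes −x
+422.4 = (+180.6) − x
x = (+422.4 − (+180.6)) / (-1) = -241.8 kJ/mol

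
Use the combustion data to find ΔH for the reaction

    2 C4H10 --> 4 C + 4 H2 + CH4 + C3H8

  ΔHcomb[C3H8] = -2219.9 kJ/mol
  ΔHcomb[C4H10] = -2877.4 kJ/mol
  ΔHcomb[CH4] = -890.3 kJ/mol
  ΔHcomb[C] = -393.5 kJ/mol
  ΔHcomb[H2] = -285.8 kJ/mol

ΔH = 72.6 kJ/mol

Using ΔH = Σ nΔHc°(reactants) − Σ nΔHc°(products):
= [2·(-2877.4)] − [4·(-393.5) + 4·(-285.8) + 1·(-890.3) + 1·(-2219.9)]
= 72.6 kJ/mol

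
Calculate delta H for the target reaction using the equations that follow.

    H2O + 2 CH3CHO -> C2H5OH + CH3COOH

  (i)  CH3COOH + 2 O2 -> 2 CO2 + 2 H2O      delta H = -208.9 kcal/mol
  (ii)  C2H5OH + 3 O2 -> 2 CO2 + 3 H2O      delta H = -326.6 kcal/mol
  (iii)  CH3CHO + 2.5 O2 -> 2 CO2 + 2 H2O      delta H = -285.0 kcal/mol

delta H = -34.5 kcal/mol

(i) reversed: +208.9 kcal/mol
(ii) reversed: +326.6 kcal/mol
(iii) × 2: (2)·(-285.0) = -570.0 kcal/mol
Summing the manipulated equations, delta H = (-1)·(-208.9) + (-1)·(-326.6) + (2)·(-285.0) = -34.5 kcal/mol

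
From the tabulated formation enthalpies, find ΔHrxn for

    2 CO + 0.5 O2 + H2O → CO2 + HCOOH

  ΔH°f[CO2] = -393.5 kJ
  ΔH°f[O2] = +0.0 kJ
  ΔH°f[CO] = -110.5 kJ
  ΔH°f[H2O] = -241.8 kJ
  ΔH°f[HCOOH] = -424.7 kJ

ΔHrxn = -355.4 kJ

ΔH°rxn = Σ nΔHf°(products) − Σ nΔHf°(reactants).
Products: 1·(-393.5) + 1·(-424.7) = -818.2
Reactants: 2·(-110.5) + 1/2·(+0.0) + 1·(-241.8) = -462.8
ΔHrxn = (-818.2) − (-462.8) = -355.4 kJ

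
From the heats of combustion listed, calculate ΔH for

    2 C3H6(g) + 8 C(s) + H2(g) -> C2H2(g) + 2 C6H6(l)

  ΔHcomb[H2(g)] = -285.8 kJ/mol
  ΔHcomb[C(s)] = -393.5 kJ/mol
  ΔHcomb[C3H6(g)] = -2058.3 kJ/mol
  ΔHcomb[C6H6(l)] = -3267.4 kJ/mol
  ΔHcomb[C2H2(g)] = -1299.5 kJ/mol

Using ΔH = Σ nΔHc°(reactants) − Σ nΔHc°(products):
= [2·(-2058.3) + 8·(-393.5) + 1·(-285.8)] − [1·(-1299.5) + 2·(-3267.4)]
= 283.9 kJ/mol

ΔH = 283.9 kJ/mol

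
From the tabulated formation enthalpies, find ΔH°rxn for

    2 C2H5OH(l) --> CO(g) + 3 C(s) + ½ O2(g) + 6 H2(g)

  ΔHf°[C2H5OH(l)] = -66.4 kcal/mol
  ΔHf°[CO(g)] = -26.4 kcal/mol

ΔH°rxn = Σ nΔHf°(products) − Σ nΔHf°(reactants).
Products: 1·(-26.4) + 3·(+0.0) + 1/2·(+0.0) + 6·(+0.0) = -26.4
Reactants: 2·(-66.4) = -132.8
ΔH°rxn = (-26.4) − (-132.8) = 106.4 kcal/mol

ΔH°rxn = 106.4 kcal/mol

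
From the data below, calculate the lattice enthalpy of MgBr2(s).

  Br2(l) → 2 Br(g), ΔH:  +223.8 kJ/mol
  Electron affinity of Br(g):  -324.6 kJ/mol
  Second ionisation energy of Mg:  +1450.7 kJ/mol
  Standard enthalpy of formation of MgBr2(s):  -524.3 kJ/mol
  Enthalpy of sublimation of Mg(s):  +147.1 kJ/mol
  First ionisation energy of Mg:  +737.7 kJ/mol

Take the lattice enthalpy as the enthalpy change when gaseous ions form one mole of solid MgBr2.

U = -2434.4 kJ/mol

ΔHf° = 1·ΔHsub + 1·(ΣIE) + 1·D(Br2) + 2·EA + U
-524.3 = 1·(+147.1) + 1·(+2188.4) + 1·(+223.8) + 2·(-324.6) + U
U = -524.3 − (+1910.1) = -2434.4 kJ/mol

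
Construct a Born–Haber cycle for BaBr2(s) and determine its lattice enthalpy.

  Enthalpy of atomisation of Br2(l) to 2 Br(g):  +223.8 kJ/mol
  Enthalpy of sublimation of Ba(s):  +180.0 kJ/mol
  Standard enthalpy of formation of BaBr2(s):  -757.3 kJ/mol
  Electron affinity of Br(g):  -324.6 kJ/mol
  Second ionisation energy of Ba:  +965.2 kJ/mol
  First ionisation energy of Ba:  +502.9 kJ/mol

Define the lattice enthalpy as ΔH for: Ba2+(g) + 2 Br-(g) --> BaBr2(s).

U = -1980.0 kJ/mol

ΔHf° = 1·ΔHsub + 1·(ΣIE) + 1·D(Br2) + 2·EA + U
-757.3 = 1·(+180.0) + 1·(+1468.1) + 1·(+223.8) + 2·(-324.6) + U
U = -757.3 − (+1222.7) = -1980.0 kJ/mol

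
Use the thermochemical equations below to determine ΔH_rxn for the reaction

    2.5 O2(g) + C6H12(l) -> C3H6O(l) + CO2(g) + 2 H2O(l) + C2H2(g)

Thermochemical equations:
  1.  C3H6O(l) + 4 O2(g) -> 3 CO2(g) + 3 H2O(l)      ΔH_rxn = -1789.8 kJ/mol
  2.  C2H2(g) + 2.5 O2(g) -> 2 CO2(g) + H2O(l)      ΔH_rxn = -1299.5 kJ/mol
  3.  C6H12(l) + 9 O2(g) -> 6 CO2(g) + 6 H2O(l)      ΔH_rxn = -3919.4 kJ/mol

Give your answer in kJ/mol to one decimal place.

ΔH_rxn = -830.1 kJ/mol

eq. 1 reversed (reverse to put C3H6O(l) on the product side): +1789.8 kJ/mol
eq. 2 reversed (reverse to put C2H2(g) on the product side): +1299.5 kJ/mol
eq. 3 as written (C6H12(l) already on the reactant side): -3919.4 kJ/mol
ΔH_rxn = (-1)·(-1789.8) + (-1)·(-1299.5) + (1)·(-3919.4) = -830.1 kJ/mol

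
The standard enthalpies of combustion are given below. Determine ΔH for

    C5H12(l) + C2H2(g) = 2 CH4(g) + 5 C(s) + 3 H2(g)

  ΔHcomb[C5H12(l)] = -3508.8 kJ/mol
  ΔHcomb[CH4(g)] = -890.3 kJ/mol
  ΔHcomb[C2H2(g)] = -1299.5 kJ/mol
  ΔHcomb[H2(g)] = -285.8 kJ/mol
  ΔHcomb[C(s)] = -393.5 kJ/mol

With combustion enthalpies, reactants minus products:
= [1·(-3508.8) + 1·(-1299.5)] − [2·(-890.3) + 5·(-393.5) + 3·(-285.8)]
= -202.8 kJ/mol

ΔH = -202.8 kJ/mol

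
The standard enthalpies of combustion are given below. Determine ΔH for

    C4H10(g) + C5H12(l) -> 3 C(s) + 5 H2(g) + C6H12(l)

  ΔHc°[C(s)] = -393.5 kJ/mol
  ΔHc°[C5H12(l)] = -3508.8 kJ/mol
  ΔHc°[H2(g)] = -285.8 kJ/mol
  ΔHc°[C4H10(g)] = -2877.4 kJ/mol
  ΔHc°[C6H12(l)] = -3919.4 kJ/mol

Using ΔH = Σ nΔHc°(reactants) − Σ nΔHc°(products):
= [1·(-2877.4) + 1·(-3508.8)] − [3·(-393.5) + 5·(-285.8) + 1·(-3919.4)]
= 142.7 kJ/mol

ΔH = 142.7 kJ/mol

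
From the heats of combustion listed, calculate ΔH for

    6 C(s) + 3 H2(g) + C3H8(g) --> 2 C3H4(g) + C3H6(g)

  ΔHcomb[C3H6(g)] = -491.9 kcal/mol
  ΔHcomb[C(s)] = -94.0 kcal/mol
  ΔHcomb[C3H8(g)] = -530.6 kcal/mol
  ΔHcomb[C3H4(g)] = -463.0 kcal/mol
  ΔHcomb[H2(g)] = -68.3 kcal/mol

With combustion enthalpies, reactants minus products:
= [6·(-94.0) + 3·(-68.3) + 1·(-530.6)] − [2·(-463.0) + 1·(-491.9)]
= 118.4 kcal/mol

ΔH = 118.4 kcal/mol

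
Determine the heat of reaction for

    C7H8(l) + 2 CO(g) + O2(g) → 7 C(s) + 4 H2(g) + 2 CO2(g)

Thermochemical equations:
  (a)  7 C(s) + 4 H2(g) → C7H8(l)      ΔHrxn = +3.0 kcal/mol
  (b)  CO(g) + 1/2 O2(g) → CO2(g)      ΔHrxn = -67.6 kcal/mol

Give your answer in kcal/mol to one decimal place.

(a) reversed: -3.0 kcal/mol
(b) × 2: (2)·(-67.6) = -135.2 kcal/mol
ΔHrxn = (-3.0) + (-135.2) = -138.2 kcal/mol

ΔHrxn = -138.2 kcal/mol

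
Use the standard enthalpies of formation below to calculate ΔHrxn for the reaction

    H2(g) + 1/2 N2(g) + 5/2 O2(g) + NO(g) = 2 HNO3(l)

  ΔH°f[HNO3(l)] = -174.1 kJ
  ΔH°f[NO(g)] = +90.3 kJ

Products: 2·(-174.1) = -348.2
Reactants: 1·(+0.0) + 1/2·(+0.0) + 5/2·(+0.0) + 1·(+90.3) = +90.3
ΔHrxn = (-348.2) − (+90.3) = -438.5 kJ

ΔHrxn = -438.5 kJ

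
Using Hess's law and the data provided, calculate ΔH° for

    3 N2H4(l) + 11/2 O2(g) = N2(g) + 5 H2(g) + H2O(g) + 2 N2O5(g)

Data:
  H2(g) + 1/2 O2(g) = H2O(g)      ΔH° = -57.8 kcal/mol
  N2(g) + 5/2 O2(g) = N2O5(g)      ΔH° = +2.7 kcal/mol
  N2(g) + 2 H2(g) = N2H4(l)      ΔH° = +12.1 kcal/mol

ΔH° = -88.7 kcal/mol

equation 1 as written: -57.8 kcal/mol
equation 2 × 2: (2)·(+2.7) = +5.4 kcal/mol
equation 3 reversed and × 3: (-3)·(+12.1) = -36.3 kcal/mol
Since enthalpy is a state function, ΔH° = (-57.8) + (+5.4) + (-36.3) = -88.7 kcal/mol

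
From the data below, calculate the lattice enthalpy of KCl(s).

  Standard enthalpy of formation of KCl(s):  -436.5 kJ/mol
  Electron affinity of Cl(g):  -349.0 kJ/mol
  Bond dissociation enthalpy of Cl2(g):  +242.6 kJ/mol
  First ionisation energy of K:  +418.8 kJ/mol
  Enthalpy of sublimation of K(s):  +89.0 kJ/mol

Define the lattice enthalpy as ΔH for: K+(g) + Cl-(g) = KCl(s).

ΔHf° = 1·ΔHsub + 1·(ΣIE) + 1/2·D(Cl2) + 1·EA + U
-436.5 = 1·(+89.0) + 1·(+418.8) + 1/2·(+242.6) + 1·(-349.0) + U
U = -436.5 − (+280.1) = -716.6 kJ/mol

U = -716.6 kJ/mol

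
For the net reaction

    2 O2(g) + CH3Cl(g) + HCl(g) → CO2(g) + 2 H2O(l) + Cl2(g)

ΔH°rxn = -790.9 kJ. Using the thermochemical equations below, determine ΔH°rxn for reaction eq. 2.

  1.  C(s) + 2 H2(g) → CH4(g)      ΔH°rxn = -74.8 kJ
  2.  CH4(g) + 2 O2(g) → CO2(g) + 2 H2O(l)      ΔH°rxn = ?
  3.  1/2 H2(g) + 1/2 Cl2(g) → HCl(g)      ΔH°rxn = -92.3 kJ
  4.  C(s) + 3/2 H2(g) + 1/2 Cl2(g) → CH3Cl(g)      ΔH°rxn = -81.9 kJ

ΔH°rxn = -890.3 kJ

eq. 1 as written: -74.8 kJ
eq. 2 as written (CO2(g) already on the product side): contributes x
eq. 3 reversed (reverse to put HCl(g) on the reactant side): +92.3 kJ
eq. 4 reversed (CH3Cl(g) must end up as a reactant): +81.9 kJ
-790.9 = (-74.8) + (+92.3) + (+81.9) + x
x = (-790.9 − (+99.4)) / (1) = -890.3 kJ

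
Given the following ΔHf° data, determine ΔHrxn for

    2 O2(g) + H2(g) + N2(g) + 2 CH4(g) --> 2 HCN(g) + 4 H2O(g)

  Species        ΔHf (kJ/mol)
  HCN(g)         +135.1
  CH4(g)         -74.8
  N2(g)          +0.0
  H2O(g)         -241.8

ΔHrxn = -547.4 kJ/mol

ΔH°rxn = Σ nΔHf°(products) − Σ nΔHf°(reactants).
Products: 2·(+135.1) + 4·(-241.8) = -697.0
Reactants: 2·(+0.0) + 1·(+0.0) + 1·(+0.0) + 2·(-74.8) = -149.6
ΔHrxn = (-697.0) − (-149.6) = -547.4 kJ/mol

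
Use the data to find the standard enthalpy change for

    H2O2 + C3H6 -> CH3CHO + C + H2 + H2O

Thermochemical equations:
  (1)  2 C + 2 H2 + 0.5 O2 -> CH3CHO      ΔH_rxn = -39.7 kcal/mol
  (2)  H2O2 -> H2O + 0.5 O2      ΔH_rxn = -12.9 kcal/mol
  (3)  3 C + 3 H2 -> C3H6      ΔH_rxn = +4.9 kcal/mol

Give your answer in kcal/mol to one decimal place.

ΔH_rxn = -57.5 kcal/mol

(1) as written (CH3CHO already on the product side): -39.7 kcal/mol
(2) as written (H2O2 already on the reactant side): -12.9 kcal/mol
(3) reversed (reverse to put C3H6 on the reactant side): -4.9 kcal/mol
Combining the equations, ΔH_rxn = (1)·(-39.7) + (1)·(-12.9) + (-1)·(+4.9) = -57.5 kcal/mol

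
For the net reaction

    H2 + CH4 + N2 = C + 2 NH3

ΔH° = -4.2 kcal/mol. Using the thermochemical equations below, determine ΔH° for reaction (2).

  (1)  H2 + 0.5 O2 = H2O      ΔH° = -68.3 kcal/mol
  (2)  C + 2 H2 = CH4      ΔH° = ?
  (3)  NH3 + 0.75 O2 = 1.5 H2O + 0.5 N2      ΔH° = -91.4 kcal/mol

(1) × 3: (3)·(-68.3) = -204.9 kcal/mol
(2) reversed (CH4 must end up as a reactant): contributes −x
(3) reversed and × 2 (reverse to put NH3 on the product side; ×2 to match 2 NH3 in the target): (-2)·(-91.4) = +182.8 kcal/mol
-4.2 = (-204.9) + (+182.8) − x
x = (-4.2 − (-22.1)) / (-1) = -17.9 kcal/mol

ΔH° = -17.9 kcal/mol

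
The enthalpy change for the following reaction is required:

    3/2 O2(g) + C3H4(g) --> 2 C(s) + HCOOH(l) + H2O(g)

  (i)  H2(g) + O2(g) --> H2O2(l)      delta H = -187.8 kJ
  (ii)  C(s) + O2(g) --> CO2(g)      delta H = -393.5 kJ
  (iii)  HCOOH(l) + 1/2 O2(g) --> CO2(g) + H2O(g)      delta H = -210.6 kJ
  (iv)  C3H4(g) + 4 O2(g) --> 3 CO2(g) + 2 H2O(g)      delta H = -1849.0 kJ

(i): not needed.
(ii) reversed and × 2: (-2)·(-393.5) = +787.0 kJ
(iii) reversed: +210.6 kJ
(iv) as written: -1849.0 kJ
delta H = (+787.0) + (+210.6) + (-1849.0) = -851.4 kJ

delta H = -851.4 kJ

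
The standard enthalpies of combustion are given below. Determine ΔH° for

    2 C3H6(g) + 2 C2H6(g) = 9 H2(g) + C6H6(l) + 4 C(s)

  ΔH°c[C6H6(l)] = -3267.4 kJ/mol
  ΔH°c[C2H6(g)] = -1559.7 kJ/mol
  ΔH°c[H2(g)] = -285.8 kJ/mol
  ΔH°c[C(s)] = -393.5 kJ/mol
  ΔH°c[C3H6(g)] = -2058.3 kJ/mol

ΔH° = 177.6 kJ/mol

Using ΔH = Σ nΔHc°(reactants) − Σ nΔHc°(products):
= [2·(-2058.3) + 2·(-1559.7)] − [9·(-285.8) + 1·(-3267.4) + 4·(-393.5)]
= 177.6 kJ/mol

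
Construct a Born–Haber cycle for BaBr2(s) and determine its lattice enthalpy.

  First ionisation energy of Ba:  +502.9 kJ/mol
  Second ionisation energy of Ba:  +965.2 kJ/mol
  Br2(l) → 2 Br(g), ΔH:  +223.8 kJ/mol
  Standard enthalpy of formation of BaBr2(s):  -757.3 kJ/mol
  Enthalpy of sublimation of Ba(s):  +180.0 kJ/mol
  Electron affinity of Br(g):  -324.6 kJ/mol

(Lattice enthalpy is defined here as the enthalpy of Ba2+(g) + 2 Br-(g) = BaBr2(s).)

U = -1980.0 kJ/mol

ΔHf° = 1·ΔHsub + 1·(ΣIE) + 1·D(Br2) + 2·EA + U
-757.3 = 1·(+180.0) + 1·(+1468.1) + 1·(+223.8) + 2·(-324.6) + U
U = -757.3 − (+1222.7) = -1980.0 kJ/mol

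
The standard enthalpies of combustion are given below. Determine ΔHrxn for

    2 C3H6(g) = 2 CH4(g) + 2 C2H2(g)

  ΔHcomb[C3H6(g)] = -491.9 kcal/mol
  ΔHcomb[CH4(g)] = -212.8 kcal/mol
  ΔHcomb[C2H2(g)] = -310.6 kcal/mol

ΔHrxn = 63.0 kcal/mol

With combustion enthalpies, reactants minus products:
= [2·(-491.9)] − [2·(-212.8) + 2·(-310.6)]
= 63.0 kcal/mol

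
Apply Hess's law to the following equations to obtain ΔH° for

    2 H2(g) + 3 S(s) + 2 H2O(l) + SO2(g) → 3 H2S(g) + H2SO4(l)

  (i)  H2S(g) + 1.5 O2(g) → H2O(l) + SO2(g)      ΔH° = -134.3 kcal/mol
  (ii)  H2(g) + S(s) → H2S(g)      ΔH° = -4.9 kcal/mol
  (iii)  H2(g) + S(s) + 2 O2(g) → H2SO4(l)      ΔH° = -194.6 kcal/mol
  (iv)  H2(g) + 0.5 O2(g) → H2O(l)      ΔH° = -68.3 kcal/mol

(i) reversed (reverse to put SO2(g) on the reactant side): +134.3 kcal/mol
(ii) × 2: (2)·(-4.9) = -9.8 kcal/mol
(iii) as written (H2SO4(l) already on the product side): -194.6 kcal/mol
(iv) reversed: +68.3 kcal/mol
ΔH° = (+134.3) + (-9.8) + (-194.6) + (+68.3) = -1.8 kcal/mol

ΔH° = -1.8 kcal/mol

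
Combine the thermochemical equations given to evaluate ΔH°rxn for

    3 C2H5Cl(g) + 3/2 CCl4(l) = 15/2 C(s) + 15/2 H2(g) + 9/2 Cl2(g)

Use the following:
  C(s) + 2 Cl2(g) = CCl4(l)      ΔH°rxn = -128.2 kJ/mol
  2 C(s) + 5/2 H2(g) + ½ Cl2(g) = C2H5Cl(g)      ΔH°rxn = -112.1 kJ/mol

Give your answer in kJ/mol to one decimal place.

ΔH°rxn = 528.6 kJ/mol

equation 1 reversed and × 3/2: (-3/2)·(-128.2) = +192.3 kJ/mol
equation 2 reversed and × 3: (-3)·(-112.1) = +336.3 kJ/mol
By Hess's law, ΔH°rxn = (+192.3) + (+336.3) = 528.6 kJ/mol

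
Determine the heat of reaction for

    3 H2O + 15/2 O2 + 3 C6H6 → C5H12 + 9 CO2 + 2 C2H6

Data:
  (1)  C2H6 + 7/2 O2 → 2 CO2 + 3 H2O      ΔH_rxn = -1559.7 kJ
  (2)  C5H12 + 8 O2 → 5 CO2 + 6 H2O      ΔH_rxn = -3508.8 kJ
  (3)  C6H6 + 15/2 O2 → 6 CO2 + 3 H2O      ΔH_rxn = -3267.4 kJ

(1) reversed and × 2: (-2)·(-1559.7) = +3119.4 kJ
(2) reversed: +3508.8 kJ
(3) × 3: (3)·(-3267.4) = -9802.2 kJ
By Hess's law, ΔH_rxn = (+3119.4) + (+3508.8) + (-9802.2) = -3174.0 kJ

ΔH_rxn = -3174.0 kJ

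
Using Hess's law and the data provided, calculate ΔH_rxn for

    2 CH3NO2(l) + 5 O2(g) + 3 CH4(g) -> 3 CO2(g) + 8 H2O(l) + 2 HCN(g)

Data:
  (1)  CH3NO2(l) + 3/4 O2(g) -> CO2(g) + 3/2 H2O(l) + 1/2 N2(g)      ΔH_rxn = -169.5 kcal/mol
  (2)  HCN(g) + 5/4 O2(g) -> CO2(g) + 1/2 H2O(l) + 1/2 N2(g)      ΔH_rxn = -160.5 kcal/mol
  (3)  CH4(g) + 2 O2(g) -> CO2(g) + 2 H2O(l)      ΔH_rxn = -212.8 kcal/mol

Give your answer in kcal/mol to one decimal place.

ΔH_rxn = -656.4 kcal/mol

(1) × 2: (2)·(-169.5) = -339.0 kcal/mol
(2) reversed and × 2: (-2)·(-160.5) = +321.0 kcal/mol
(3) × 3: (3)·(-212.8) = -638.4 kcal/mol
Since enthalpy is a state function, ΔH_rxn = (2)·(-169.5) + (-2)·(-160.5) + (3)·(-212.8) = -656.4 kcal/mol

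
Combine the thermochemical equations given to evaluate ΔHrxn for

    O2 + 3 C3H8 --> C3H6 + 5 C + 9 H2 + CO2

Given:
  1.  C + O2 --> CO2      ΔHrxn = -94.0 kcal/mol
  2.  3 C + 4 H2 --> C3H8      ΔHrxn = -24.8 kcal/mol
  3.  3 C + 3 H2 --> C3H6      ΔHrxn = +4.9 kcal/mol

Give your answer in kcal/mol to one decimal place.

eq. 1 as written: -94.0 kcal/mol
eq. 2 reversed and × 3: (-3)·(-24.8) = +74.4 kcal/mol
eq. 3 as written: +4.9 kcal/mol
ΔHrxn = (1)·(-94.0) + (-3)·(-24.8) + (1)·(+4.9) = -14.7 kcal/mol

ΔHrxn = -14.7 kcal/mol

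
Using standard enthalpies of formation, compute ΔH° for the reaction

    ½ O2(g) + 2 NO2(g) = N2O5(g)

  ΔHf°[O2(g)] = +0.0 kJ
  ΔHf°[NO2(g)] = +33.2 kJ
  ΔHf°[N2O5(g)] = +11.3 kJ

ΔH° = -55.1 kJ

Products: 1·(+11.3) = +11.3
Reactants: 1/2·(+0.0) + 2·(+33.2) = +66.4
ΔH° = (+11.3) − (+66.4) = -55.1 kJ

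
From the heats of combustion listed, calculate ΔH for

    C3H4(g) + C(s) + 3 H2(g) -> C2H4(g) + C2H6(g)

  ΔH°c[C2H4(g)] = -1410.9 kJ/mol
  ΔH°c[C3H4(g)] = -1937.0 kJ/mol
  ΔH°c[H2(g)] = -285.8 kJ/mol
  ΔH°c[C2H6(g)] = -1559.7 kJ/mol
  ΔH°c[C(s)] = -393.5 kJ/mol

ΔH = -217.3 kJ/mol

With combustion enthalpies, reactants minus products:
= [1·(-1937.0) + 1·(-393.5) + 3·(-285.8)] − [1·(-1410.9) + 1·(-1559.7)]
= -217.3 kJ/mol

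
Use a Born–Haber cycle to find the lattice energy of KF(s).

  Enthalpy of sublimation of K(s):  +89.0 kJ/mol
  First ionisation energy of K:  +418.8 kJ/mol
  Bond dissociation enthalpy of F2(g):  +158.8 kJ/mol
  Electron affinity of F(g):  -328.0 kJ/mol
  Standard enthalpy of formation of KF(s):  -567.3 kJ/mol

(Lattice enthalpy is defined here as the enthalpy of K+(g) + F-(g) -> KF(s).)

U = -826.5 kJ/mol

ΔHf° = 1·ΔHsub + 1·(ΣIE) + 1/2·D(F2) + 1·EA + U
-567.3 = 1·(+89.0) + 1·(+418.8) + 1/2·(+158.8) + 1·(-328.0) + U
U = -567.3 − (+259.2) = -826.5 kJ/mol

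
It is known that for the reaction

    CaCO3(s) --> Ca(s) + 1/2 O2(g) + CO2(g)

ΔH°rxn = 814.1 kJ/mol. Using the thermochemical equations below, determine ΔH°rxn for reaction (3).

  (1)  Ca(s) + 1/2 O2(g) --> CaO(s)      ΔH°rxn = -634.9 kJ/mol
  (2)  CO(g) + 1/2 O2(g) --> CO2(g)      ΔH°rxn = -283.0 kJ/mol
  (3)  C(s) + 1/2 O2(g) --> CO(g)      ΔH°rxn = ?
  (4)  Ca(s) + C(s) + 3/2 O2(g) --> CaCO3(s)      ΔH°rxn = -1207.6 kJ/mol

ΔH°rxn = -110.5 kJ/mol

(1): not needed (CaO(s) appears nowhere else).
(2) as written (CO2(g) already on the product side): -283.0 kJ/mol
(3) as written: contributes x
(4) reversed (CaCO3(s) must end up as a reactant): +1207.6 kJ/mol
+814.1 = (-283.0) + (+1207.6) + x
x = (+814.1 − (+924.6)) / (1) = -110.5 kJ/mol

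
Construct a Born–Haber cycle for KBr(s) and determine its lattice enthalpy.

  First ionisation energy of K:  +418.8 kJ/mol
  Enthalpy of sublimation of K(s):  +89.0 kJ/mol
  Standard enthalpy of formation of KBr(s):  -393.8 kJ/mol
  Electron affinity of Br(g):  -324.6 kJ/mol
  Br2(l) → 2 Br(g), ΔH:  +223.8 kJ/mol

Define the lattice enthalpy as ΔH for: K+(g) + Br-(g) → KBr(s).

ΔHf° = 1·ΔHsub + 1·(ΣIE) + 1/2·D(Br2) + 1·EA + U
-393.8 = 1·(+89.0) + 1·(+418.8) + 1/2·(+223.8) + 1·(-324.6) + U
U = -393.8 − (+295.1) = -688.9 kJ/mol

U = -688.9 kJ/mol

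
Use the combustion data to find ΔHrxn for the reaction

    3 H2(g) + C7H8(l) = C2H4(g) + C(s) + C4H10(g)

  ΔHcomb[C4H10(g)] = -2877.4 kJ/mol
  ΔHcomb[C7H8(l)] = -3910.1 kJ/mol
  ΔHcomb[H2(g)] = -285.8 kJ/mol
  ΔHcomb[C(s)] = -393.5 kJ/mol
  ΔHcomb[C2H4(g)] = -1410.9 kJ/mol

ΔHrxn = -85.7 kJ/mol

Using ΔH = Σ nΔHc°(reactants) − Σ nΔHc°(products):
= [3·(-285.8) + 1·(-3910.1)] − [1·(-1410.9) + 1·(-393.5) + 1·(-2877.4)]
= -85.7 kJ/mol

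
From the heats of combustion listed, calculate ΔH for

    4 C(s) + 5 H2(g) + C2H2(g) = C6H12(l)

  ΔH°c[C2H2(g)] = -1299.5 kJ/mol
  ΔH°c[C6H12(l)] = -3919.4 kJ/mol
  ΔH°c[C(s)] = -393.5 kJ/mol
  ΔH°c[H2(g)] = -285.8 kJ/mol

With combustion enthalpies, reactants minus products:
= [4·(-393.5) + 5·(-285.8) + 1·(-1299.5)] − [1·(-3919.4)]
= -383.1 kJ/mol

ΔH = -383.1 kJ/mol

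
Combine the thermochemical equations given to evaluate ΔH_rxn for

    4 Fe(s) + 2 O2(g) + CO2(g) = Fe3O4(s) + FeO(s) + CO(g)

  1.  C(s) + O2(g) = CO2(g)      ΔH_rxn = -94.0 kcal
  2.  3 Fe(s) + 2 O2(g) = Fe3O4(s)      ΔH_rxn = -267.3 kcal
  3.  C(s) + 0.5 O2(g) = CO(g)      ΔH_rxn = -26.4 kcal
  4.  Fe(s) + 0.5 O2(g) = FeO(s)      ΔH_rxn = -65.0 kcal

ΔH_rxn = -264.7 kcal

eq. 1 reversed (CO2(g) must end up as a reactant): +94.0 kcal
eq. 2 as written (Fe3O4(s) already on the product side): -267.3 kcal
eq. 3 as written (CO(g) already on the product side): -26.4 kcal
eq. 4 as written (FeO(s) already on the product side): -65.0 kcal
ΔH_rxn = (+94.0) + (-267.3) + (-26.4) + (-65.0) = -264.7 kcal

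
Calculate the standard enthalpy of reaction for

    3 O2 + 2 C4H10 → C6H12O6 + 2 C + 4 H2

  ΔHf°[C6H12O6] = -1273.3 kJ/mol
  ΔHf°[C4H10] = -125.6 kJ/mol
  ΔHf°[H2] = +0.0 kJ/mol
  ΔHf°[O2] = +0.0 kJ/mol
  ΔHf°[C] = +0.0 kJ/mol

Products: 1·(-1273.3) + 2·(+0.0) + 4·(+0.0) = -1273.3
Reactants: 3·(+0.0) + 2·(-125.6) = -251.2
ΔH_rxn = (-1273.3) − (-251.2) = -1022.1 kJ/mol

ΔH_rxn = -1022.1 kJ/mol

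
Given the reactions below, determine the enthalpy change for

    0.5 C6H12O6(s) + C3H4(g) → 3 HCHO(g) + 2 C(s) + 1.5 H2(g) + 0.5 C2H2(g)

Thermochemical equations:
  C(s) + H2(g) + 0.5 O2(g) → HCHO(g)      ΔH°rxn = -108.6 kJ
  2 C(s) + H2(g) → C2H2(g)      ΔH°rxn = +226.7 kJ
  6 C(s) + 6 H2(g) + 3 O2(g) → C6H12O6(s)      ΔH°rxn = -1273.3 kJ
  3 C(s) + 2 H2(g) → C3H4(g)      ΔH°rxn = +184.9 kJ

equation 1 × 3 (scale by 3 for the 3 HCHO(g)): (3)·(-108.6) = -325.8 kJ
equation 2 × 1/2 (scale by 1/2 for the 1/2 C2H2(g)): (1/2)·(+226.7) = +113.35 kJ
equation 3 reversed and × 1/2 (C6H12O6(s) must end up as a reactant; scale by 1/2 for the 1/2 C6H12O6(s)): (-1/2)·(-1273.3) = +636.65 kJ
equation 4 reversed (reverse to put C3H4(g) on the reactant side): -184.9 kJ
By Hess's law, ΔH°rxn = (-325.8) + (+113.35) + (+636.65) + (-184.9) = 239.3 kJ

ΔH°rxn = 239.3 kJ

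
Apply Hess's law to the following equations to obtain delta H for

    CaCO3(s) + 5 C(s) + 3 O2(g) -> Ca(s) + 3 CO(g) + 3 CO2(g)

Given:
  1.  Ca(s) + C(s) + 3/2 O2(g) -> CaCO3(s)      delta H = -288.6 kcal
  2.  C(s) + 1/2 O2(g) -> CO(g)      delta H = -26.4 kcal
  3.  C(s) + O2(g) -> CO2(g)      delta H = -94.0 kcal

delta H = -72.6 kcal

eq. 1 reversed: +288.6 kcal
eq. 2 × 3: (3)·(-26.4) = -79.2 kcal
eq. 3 × 3: (3)·(-94.0) = -282.0 kcal
By Hess's law, delta H = (-1)·(-288.6) + (3)·(-26.4) + (3)·(-94.0) = -72.6 kcal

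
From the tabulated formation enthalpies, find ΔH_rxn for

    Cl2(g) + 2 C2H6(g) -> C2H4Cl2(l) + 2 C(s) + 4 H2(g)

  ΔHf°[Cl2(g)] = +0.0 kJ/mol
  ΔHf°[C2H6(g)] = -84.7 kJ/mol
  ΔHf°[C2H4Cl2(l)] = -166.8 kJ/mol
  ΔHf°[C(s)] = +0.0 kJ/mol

ΔH°rxn = Σ nΔHf°(products) − Σ nΔHf°(reactants).
Products: 1·(-166.8) + 2·(+0.0) + 4·(+0.0) = -166.8
Reactants: 1·(+0.0) + 2·(-84.7) = -169.4
ΔH_rxn = (-166.8) − (-169.4) = 2.6 kJ/mol

ΔH_rxn = 2.6 kJ/mol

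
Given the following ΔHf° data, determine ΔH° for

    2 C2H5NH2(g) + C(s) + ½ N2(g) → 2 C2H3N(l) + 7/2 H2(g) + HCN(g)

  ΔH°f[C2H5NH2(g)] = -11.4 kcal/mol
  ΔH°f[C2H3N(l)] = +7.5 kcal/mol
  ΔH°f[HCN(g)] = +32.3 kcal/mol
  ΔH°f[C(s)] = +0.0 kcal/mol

Products: 2·(+7.5) + 7/2·(+0.0) + 1·(+32.3) = +47.3
Reactants: 2·(-11.4) + 1·(+0.0) + 1/2·(+0.0) = -22.8
ΔH° = (+47.3) − (-22.8) = 70.1 kcal/mol

ΔH° = 70.1 kcal/mol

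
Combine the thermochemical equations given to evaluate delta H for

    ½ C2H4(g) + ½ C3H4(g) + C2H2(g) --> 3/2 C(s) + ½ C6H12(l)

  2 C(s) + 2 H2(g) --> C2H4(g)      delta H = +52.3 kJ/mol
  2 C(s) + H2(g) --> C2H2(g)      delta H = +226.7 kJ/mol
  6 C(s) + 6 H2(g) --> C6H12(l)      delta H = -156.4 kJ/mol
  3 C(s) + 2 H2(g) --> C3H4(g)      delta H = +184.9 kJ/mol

equation 1 reversed and × 1/2: (-1/2)·(+52.3) = -26.15 kJ/mol
equation 2 reversed: -226.7 kJ/mol
equation 3 × 1/2: (1/2)·(-156.4) = -78.2 kJ/mol
equation 4 reversed and × 1/2: (-1/2)·(+184.9) = -92.45 kJ/mol
delta H = (-1/2)·(+52.3) + (-1)·(+226.7) + (1/2)·(-156.4) + (-1/2)·(+184.9) = -423.5 kJ/mol

delta H = -423.5 kJ/mol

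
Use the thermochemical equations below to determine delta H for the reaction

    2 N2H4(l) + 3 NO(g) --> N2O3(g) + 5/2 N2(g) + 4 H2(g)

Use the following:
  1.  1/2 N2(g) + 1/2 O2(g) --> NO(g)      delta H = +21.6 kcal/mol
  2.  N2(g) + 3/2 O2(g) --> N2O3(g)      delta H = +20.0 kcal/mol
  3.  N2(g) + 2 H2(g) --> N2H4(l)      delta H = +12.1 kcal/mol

eq. 1 reversed and × 3 (NO(g) must end up as a reactant; ×3 to match 3 NO(g) in the target): (-3)·(+21.6) = -64.8 kcal/mol
eq. 2 as written (N2O3(g) already on the product side): +20.0 kcal/mol
eq. 3 reversed and × 2 (reverse to put N2H4(l) on the reactant side; ×2 to match 2 N2H4(l) in the target): (-2)·(+12.1) = -24.2 kcal/mol
delta H = (-64.8) + (+20.0) + (-24.2) = -69.0 kcal/mol

delta H = -69.0 kcal/mol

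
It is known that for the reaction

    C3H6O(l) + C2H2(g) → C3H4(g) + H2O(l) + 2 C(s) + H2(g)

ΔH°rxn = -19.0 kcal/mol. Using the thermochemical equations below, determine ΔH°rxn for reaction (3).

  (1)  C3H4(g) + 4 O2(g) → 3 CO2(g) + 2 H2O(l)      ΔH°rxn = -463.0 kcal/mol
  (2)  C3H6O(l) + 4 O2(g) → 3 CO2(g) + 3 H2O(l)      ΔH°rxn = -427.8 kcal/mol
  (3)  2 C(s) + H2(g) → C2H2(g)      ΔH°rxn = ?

(1) reversed: +463.0 kcal/mol
(2) as written: -427.8 kcal/mol
(3) reversed: contributes −x
-19.0 = (+463.0) + (-427.8) − x
x = (-19.0 − (+35.2)) / (-1) = 54.2 kcal/mol

ΔH°rxn = 54.2 kcal/mol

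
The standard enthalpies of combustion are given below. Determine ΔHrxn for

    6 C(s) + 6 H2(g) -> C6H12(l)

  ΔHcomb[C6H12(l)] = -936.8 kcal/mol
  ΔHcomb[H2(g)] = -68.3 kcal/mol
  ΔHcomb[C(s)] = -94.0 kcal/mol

Using ΔH = Σ nΔHc°(reactants) − Σ nΔHc°(products):
= [6·(-94.0) + 6·(-68.3)] − [1·(-936.8)]
= -37.0 kcal/mol

ΔHrxn = -37.0 kcal/mol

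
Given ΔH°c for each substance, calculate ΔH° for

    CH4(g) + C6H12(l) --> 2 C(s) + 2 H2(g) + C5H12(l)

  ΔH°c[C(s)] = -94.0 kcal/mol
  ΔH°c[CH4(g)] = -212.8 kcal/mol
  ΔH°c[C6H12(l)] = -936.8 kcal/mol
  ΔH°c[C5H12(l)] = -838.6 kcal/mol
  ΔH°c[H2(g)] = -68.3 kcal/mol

ΔH° = 13.6 kcal/mol

With combustion enthalpies, reactants minus products:
= [1·(-212.8) + 1·(-936.8)] − [2·(-94.0) + 2·(-68.3) + 1·(-838.6)]
= 13.6 kcal/mol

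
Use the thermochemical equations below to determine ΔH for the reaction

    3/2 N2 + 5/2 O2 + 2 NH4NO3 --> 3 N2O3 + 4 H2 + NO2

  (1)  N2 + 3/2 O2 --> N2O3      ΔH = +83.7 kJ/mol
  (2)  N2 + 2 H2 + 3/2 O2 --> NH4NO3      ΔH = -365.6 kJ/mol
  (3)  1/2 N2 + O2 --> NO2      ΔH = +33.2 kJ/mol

(1) × 3 (scale by 3 for the 3 N2O3): (3)·(+83.7) = +251.1 kJ/mol
(2) reversed and × 2 (NH4NO3 must end up as a reactant; scale by 2 for the 2 NH4NO3): (-2)·(-365.6) = +731.2 kJ/mol
(3) as written (NO2 already on the product side): +33.2 kJ/mol
Since enthalpy is a state function, ΔH = (+251.1) + (+731.2) + (+33.2) = 1015.5 kJ/mol

ΔH = 1015.5 kJ/mol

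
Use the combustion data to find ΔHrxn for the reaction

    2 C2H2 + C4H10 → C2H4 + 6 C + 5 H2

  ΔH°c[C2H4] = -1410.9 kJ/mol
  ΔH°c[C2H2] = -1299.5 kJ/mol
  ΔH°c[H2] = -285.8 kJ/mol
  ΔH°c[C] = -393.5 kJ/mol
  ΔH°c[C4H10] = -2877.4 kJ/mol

ΔHrxn = -275.5 kJ/mol

Using ΔH = Σ nΔHc°(reactants) − Σ nΔHc°(products):
= [2·(-1299.5) + 1·(-2877.4)] − [1·(-1410.9) + 6·(-393.5) + 5·(-285.8)]
= -275.5 kJ/mol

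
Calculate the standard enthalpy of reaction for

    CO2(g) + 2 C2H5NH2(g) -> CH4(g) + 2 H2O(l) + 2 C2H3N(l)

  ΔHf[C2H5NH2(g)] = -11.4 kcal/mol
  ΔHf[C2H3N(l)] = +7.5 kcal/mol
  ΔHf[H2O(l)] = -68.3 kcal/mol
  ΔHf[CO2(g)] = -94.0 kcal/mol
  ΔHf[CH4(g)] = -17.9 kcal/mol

ΔH° = -22.7 kcal/mol

ΔH°rxn = Σ nΔHf°(products) − Σ nΔHf°(reactants).
Products: 1·(-17.9) + 2·(-68.3) + 2·(+7.5) = -139.5
Reactants: 1·(-94.0) + 2·(-11.4) = -116.8
ΔH° = (-139.5) − (-116.8) = -22.7 kcal/mol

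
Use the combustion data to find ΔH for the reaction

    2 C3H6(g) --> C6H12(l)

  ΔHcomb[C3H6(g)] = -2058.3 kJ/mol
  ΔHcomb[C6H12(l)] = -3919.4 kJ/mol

Using ΔH = Σ nΔHc°(reactants) − Σ nΔHc°(products):
= [2·(-2058.3)] − [1·(-3919.4)]
= -197.2 kJ/mol

ΔH = -197.2 kJ/mol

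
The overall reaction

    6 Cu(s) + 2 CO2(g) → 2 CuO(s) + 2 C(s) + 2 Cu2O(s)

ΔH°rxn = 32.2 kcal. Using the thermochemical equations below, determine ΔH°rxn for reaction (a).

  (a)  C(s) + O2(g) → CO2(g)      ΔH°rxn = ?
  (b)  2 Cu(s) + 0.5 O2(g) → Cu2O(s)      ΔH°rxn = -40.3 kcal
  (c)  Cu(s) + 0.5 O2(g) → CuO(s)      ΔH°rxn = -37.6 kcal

(a) reversed and × 2 (reverse to put CO2(g) on the reactant side; scale by 2 for the 2 CO2(g)): contributes −2·x
(b) × 2 (×2 to match 2 Cu2O(s) in the target): (2)·(-40.3) = -80.6 kcal
(c) × 2 (×2 to match 2 CuO(s) in the target): (2)·(-37.6) = -75.2 kcal
+32.2 = (-80.6) + (-75.2) − 2·x
x = (+32.2 − (-155.8)) / (-2) = -94.0 kcal

ΔH°rxn = -94.0 kcal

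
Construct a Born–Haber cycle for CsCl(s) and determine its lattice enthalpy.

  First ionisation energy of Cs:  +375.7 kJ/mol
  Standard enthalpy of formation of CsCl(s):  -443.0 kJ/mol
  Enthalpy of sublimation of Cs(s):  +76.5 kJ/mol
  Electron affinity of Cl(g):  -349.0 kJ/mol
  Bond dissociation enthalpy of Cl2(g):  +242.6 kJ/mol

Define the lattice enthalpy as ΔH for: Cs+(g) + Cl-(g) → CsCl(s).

U = -667.5 kJ/mol

ΔHf° = 1·ΔHsub + 1·(ΣIE) + 1/2·D(Cl2) + 1·EA + U
-443.0 = 1·(+76.5) + 1·(+375.7) + 1/2·(+242.6) + 1·(-349.0) + U
U = -443.0 − (+224.5) = -667.5 kJ/mol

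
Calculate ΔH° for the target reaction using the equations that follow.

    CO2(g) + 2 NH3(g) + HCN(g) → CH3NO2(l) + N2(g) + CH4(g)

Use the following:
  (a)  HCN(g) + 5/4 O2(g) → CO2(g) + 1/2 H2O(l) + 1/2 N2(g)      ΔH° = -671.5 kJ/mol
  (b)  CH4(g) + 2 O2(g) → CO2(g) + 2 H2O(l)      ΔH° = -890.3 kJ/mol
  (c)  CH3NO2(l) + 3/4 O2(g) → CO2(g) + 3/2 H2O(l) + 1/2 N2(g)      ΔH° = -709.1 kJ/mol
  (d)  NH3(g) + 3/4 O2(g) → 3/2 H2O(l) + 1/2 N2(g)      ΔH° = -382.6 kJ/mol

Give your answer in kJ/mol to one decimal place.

(a) as written (HCN(g) already on the reactant side): -671.5 kJ/mol
(b) reversed (CH4(g) must end up as a product): +890.3 kJ/mol
(c) reversed (reverse to put CH3NO2(l) on the product side): +709.1 kJ/mol
(d) × 2 (×2 to match 2 NH3(g) in the target): (2)·(-382.6) = -765.2 kJ/mol
Combining the equations, ΔH° = (1)·(-671.5) + (-1)·(-890.3) + (-1)·(-709.1) + (2)·(-382.6) = 162.7 kJ/mol

ΔH° = 162.7 kJ/mol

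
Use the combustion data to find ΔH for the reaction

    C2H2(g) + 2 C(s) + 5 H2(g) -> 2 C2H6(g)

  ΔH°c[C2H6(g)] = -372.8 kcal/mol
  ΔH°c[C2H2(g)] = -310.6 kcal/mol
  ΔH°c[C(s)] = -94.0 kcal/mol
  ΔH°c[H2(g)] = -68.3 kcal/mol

ΔH = -94.5 kcal/mol

With combustion enthalpies, reactants minus products:
= [1·(-310.6) + 2·(-94.0) + 5·(-68.3)] − [2·(-372.8)]
= -94.5 kcal/mol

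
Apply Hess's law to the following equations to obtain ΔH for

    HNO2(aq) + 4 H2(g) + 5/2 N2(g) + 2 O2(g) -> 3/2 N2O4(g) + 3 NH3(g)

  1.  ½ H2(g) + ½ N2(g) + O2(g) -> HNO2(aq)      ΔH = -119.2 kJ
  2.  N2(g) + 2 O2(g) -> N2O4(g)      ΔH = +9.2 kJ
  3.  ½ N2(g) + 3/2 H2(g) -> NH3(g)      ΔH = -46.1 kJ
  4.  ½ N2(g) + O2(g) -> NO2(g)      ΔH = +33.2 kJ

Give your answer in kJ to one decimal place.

eq. 1 reversed (HNO2(aq) must end up as a reactant): +119.2 kJ
eq. 2 × 3/2 (×3/2 to match 3/2 N2O4(g) in the target): (3/2)·(+9.2) = +13.8 kJ
eq. 3 × 3 (scale by 3 for the 3 NH3(g)): (3)·(-46.1) = -138.3 kJ
eq. 4: not needed (NO2(g) appears nowhere else).
Combining the equations, ΔH = (+119.2) + (+13.8) + (-138.3) = -5.3 kJ

ΔH = -5.3 kJ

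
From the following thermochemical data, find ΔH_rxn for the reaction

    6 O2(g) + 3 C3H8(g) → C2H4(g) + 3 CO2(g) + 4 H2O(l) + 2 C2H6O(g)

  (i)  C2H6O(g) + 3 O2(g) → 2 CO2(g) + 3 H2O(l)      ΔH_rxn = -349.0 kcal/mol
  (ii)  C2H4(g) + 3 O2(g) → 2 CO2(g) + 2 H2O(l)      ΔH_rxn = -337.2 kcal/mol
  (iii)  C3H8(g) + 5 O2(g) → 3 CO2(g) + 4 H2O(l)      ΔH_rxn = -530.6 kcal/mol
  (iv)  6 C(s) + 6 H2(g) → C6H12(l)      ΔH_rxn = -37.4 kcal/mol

ΔH_rxn = -556.6 kcal/mol

(i) reversed and × 2 (C2H6O(g) must end up as a product; ×2 to match 2 C2H6O(g) in the target): (-2)·(-349.0) = +698.0 kcal/mol
(ii) reversed (C2H4(g) must end up as a product): +337.2 kcal/mol
(iii) × 3 (scale by 3 for the 3 C3H8(g)): (3)·(-530.6) = -1591.8 kcal/mol
(iv): not needed (C6H12(l) appears nowhere else).
By Hess's law, ΔH_rxn = (-2)·(-349.0) + (-1)·(-337.2) + (3)·(-530.6) = -556.6 kcal/mol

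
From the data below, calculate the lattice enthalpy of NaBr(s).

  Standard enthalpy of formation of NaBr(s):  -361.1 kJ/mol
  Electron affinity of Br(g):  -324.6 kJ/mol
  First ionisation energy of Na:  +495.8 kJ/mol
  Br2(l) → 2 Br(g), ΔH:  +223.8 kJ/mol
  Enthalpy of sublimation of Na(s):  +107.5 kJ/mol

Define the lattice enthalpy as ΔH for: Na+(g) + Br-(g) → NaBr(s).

U = -751.7 kJ/mol

ΔHf° = 1·ΔHsub + 1·(ΣIE) + 1/2·D(Br2) + 1·EA + U
-361.1 = 1·(+107.5) + 1·(+495.8) + 1/2·(+223.8) + 1·(-324.6) + U
U = -361.1 − (+390.6) = -751.7 kJ/mol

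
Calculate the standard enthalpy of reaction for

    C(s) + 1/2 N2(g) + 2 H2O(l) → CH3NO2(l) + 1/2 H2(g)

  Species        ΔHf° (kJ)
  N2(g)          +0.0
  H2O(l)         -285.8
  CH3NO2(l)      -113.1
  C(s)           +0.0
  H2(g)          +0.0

ΔH°rxn = Σ nΔHf°(products) − Σ nΔHf°(reactants).
Products: 1·(-113.1) + 1/2·(+0.0) = -113.1
Reactants: 1·(+0.0) + 1/2·(+0.0) + 2·(-285.8) = -571.6
ΔH° = (-113.1) − (-571.6) = 458.5 kJ

ΔH° = 458.5 kJ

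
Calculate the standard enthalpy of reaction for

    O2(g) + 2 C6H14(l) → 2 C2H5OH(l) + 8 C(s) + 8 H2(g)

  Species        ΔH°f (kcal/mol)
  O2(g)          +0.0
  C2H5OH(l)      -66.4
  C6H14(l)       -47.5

Products: 2·(-66.4) + 8·(+0.0) + 8·(+0.0) = -132.8
Reactants: 1·(+0.0) + 2·(-47.5) = -95.0
ΔH_rxn = (-132.8) − (-95.0) = -37.8 kcal/mol

ΔH_rxn = -37.8 kcal/mol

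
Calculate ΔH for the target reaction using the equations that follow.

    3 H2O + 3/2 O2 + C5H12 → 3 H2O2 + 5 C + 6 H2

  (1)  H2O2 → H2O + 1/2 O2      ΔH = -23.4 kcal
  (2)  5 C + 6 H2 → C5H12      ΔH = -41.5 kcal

ΔH = 111.7 kcal

(1) reversed and × 3: (-3)·(-23.4) = +70.2 kcal
(2) reversed: +41.5 kcal
Combining the equations, ΔH = (-3)·(-23.4) + (-1)·(-41.5) = 111.7 kcal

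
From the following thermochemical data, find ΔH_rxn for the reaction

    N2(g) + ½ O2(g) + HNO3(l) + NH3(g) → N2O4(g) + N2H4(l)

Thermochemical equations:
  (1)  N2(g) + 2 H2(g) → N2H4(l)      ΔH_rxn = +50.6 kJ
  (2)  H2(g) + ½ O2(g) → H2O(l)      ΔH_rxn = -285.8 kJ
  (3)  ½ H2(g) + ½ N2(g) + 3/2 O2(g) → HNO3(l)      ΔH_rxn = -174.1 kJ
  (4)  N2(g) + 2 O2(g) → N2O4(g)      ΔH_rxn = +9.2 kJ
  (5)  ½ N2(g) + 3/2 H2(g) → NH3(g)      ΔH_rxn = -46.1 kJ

(1) as written: +50.6 kJ
(2): not needed.
(3) reversed: +174.1 kJ
(4) as written: +9.2 kJ
(5) reversed: +46.1 kJ
ΔH_rxn = (+50.6) + (+174.1) + (+9.2) + (+46.1) = 280.0 kJ

ΔH_rxn = 280.0 kJ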